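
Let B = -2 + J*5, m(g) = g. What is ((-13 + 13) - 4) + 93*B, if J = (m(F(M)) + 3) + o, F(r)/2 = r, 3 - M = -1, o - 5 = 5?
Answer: 9575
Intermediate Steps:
o = 10 (o = 5 + 5 = 10)
M = 4 (M = 3 - 1*(-1) = 3 + 1 = 4)
F(r) = 2*r
J = 21 (J = (2*4 + 3) + 10 = (8 + 3) + 10 = 11 + 10 = 21)
B = 103 (B = -2 + 21*5 = -2 + 105 = 103)
((-13 + 13) - 4) + 93*B = ((-13 + 13) - 4) + 93*103 = (0 - 4) + 9579 = -4 + 9579 = 9575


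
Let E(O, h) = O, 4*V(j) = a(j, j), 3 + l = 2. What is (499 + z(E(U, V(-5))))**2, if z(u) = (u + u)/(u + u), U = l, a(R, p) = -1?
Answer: 250000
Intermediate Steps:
l = -1 (l = -3 + 2 = -1)
V(j) = -1/4 (V(j) = (1/4)*(-1) = -1/4)
U = -1
z(u) = 1 (z(u) = (2*u)/((2*u)) = (2*u)*(1/(2*u)) = 1)
(499 + z(E(U, V(-5))))**2 = (499 + 1)**2 = 500**2 = 250000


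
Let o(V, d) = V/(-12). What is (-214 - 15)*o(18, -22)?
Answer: 687/2 ≈ 343.50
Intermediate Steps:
o(V, d) = -V/12 (o(V, d) = V*(-1/12) = -V/12)
(-214 - 15)*o(18, -22) = (-214 - 15)*(-1/12*18) = -229*(-3/2) = 687/2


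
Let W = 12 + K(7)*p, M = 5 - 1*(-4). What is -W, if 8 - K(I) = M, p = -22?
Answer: -34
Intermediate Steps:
M = 9 (M = 5 + 4 = 9)
K(I) = -1 (K(I) = 8 - 1*9 = 8 - 9 = -1)
W = 34 (W = 12 - 1*(-22) = 12 + 22 = 34)
-W = -1*34 = -34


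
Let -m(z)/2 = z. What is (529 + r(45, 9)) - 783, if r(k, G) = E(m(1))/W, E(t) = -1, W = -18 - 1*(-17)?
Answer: -253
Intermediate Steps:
m(z) = -2*z
W = -1 (W = -18 + 17 = -1)
r(k, G) = 1 (r(k, G) = -1/(-1) = -1*(-1) = 1)
(529 + r(45, 9)) - 783 = (529 + 1) - 783 = 530 - 783 = -253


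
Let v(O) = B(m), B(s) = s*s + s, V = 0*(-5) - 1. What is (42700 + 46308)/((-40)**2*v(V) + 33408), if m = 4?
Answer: 5563/4088 ≈ 1.3608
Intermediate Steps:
V = -1 (V = 0 - 1 = -1)
B(s) = s + s**2 (B(s) = s**2 + s = s + s**2)
v(O) = 20 (v(O) = 4*(1 + 4) = 4*5 = 20)
(42700 + 46308)/((-40)**2*v(V) + 33408) = (42700 + 46308)/((-40)**2*20 + 33408) = 89008/(1600*20 + 33408) = 89008/(32000 + 33408) = 89008/65408 = 89008*(1/65408) = 5563/4088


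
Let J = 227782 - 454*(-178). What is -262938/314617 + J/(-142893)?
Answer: -134660918132/44956566981 ≈ -2.9954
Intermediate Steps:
J = 308594 (J = 227782 - 1*(-80812) = 227782 + 80812 = 308594)
-262938/314617 + J/(-142893) = -262938/314617 + 308594/(-142893) = -262938*1/314617 + 308594*(-1/142893) = -262938/314617 - 308594/142893 = -134660918132/44956566981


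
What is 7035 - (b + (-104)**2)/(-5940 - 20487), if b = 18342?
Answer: 185943103/26427 ≈ 7036.1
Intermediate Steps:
7035 - (b + (-104)**2)/(-5940 - 20487) = 7035 - (18342 + (-104)**2)/(-5940 - 20487) = 7035 - (18342 + 10816)/(-26427) = 7035 - 29158*(-1)/26427 = 7035 - 1*(-29158/26427) = 7035 + 29158/26427 = 185943103/26427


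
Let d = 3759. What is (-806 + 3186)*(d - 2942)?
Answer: 1944460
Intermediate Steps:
(-806 + 3186)*(d - 2942) = (-806 + 3186)*(3759 - 2942) = 2380*817 = 1944460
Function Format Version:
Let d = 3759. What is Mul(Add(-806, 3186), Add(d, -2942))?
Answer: 1944460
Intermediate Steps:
Mul(Add(-806, 3186), Add(d, -2942)) = Mul(Add(-806, 3186), Add(3759, -2942)) = Mul(2380, 817) = 1944460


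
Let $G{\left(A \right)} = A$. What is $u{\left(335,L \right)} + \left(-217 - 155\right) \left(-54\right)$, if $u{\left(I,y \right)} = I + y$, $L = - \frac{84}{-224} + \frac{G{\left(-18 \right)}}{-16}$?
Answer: $\frac{40849}{2} \approx 20425.0$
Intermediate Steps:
$L = \frac{3}{2}$ ($L = - \frac{84}{-224} - \frac{18}{-16} = \left(-84\right) \left(- \frac{1}{224}\right) - - \frac{9}{8} = \frac{3}{8} + \frac{9}{8} = \frac{3}{2} \approx 1.5$)
$u{\left(335,L \right)} + \left(-217 - 155\right) \left(-54\right) = \left(335 + \frac{3}{2}\right) + \left(-217 - 155\right) \left(-54\right) = \frac{673}{2} - -20088 = \frac{673}{2} + 20088 = \frac{40849}{2}$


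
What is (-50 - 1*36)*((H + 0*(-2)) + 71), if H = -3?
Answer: -5848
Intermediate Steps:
(-50 - 1*36)*((H + 0*(-2)) + 71) = (-50 - 1*36)*((-3 + 0*(-2)) + 71) = (-50 - 36)*((-3 + 0) + 71) = -86*(-3 + 71) = -86*68 = -5848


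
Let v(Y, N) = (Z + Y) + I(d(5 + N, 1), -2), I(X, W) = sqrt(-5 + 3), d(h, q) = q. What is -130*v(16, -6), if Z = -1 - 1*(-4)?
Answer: -2470 - 130*I*sqrt(2) ≈ -2470.0 - 183.85*I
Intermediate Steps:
I(X, W) = I*sqrt(2) (I(X, W) = sqrt(-2) = I*sqrt(2))
Z = 3 (Z = -1 + 4 = 3)
v(Y, N) = 3 + Y + I*sqrt(2) (v(Y, N) = (3 + Y) + I*sqrt(2) = 3 + Y + I*sqrt(2))
-130*v(16, -6) = -130*(3 + 16 + I*sqrt(2)) = -130*(19 + I*sqrt(2)) = -2470 - 130*I*sqrt(2)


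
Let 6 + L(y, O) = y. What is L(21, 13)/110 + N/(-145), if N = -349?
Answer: 8113/3190 ≈ 2.5433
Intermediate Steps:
L(y, O) = -6 + y
L(21, 13)/110 + N/(-145) = (-6 + 21)/110 - 349/(-145) = 15*(1/110) - 349*(-1/145) = 3/22 + 349/145 = 8113/3190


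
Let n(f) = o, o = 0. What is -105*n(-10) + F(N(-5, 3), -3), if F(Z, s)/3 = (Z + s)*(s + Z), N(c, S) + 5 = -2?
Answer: 300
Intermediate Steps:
N(c, S) = -7 (N(c, S) = -5 - 2 = -7)
F(Z, s) = 3*(Z + s)² (F(Z, s) = 3*((Z + s)*(s + Z)) = 3*((Z + s)*(Z + s)) = 3*(Z + s)²)
n(f) = 0
-105*n(-10) + F(N(-5, 3), -3) = -105*0 + 3*(-7 - 3)² = 0 + 3*(-10)² = 0 + 3*100 = 0 + 300 = 300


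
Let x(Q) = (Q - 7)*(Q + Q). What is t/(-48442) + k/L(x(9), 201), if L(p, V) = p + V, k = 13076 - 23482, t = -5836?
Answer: -251352160/5740377 ≈ -43.787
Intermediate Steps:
x(Q) = 2*Q*(-7 + Q) (x(Q) = (-7 + Q)*(2*Q) = 2*Q*(-7 + Q))
k = -10406
L(p, V) = V + p
t/(-48442) + k/L(x(9), 201) = -5836/(-48442) - 10406/(201 + 2*9*(-7 + 9)) = -5836*(-1/48442) - 10406/(201 + 2*9*2) = 2918/24221 - 10406/(201 + 36) = 2918/24221 - 10406/237 = -251352160/5740377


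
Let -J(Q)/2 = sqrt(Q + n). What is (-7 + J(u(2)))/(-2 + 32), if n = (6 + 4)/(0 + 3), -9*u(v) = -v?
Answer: -7/30 - 4*sqrt(2)/45 ≈ -0.35904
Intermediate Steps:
u(v) = v/9 (u(v) = -(-1)*v/9 = v/9)
n = 10/3 ≈ 3.3333
J(Q) = -2*sqrt(10/3 + Q) (J(Q) = -2*sqrt(Q + 10/3) = -2*sqrt(10/3 + Q))
(-7 + J(u(2)))/(-2 + 32) = (-7 - 2*sqrt(30 + 9*((1/9)*2))/3)/(-2 + 32) = (-7 - 2*sqrt(30 + 9*(2/9))/3)/30 = (-7 - 2*sqrt(30 + 2)/3)/30 = (-7 - 8*sqrt(2)/3)/30 = -7/30 - 4*sqrt(2)/45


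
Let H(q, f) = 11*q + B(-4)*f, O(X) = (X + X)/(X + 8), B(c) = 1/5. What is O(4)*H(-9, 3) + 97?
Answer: 157/5 ≈ 31.400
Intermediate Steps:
B(c) = 1/5
O(X) = 2*X/(8 + X) (O(X) = (2*X)/(8 + X) = 2*X/(8 + X))
H(q, f) = 11*q + f/5
O(4)*H(-9, 3) + 97 = (2*4/(8 + 4))*(11*(-9) + (1/5)*3) + 97 = (2*4/12)*(-99 + 3/5) + 97 = (2*4*(1/12))*(-492/5) + 97 = (2/3)*(-492/5) + 97 = -328/5 + 97 = 157/5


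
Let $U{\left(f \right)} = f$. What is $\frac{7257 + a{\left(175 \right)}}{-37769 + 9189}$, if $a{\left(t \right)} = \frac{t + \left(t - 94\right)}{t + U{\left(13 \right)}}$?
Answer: $- \frac{341143}{1343260} \approx -0.25397$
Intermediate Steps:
$a{\left(t \right)} = \frac{-94 + 2 t}{13 + t}$ ($a{\left(t \right)} = \frac{t + \left(t - 94\right)}{t + 13} = \frac{t + \left(t - 94\right)}{13 + t} = \frac{t + \left(-94 + t\right)}{13 + t} = \frac{-94 + 2 t}{13 + t}$)
$\frac{7257 + a{\left(175 \right)}}{-37769 + 9189} = \frac{7257 + \frac{2 \left(-47 + 175\right)}{13 + 175}}{-37769 + 9189} = \frac{7257 + 2 \cdot \frac{1}{188} \cdot 128}{-28580} = \left(7257 + 2 \cdot \frac{1}{188} \cdot 128\right) \left(- \frac{1}{28580}\right) = \left(7257 + \frac{64}{47}\right) \left(- \frac{1}{28580}\right) = \frac{341143}{47} \left(- \frac{1}{28580}\right) = - \frac{341143}{1343260}$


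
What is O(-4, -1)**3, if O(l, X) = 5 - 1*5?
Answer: 0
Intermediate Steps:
O(l, X) = 0 (O(l, X) = 5 - 5 = 0)
O(-4, -1)**3 = 0**3 = 0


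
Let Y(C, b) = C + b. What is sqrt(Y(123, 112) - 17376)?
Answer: I*sqrt(17141) ≈ 130.92*I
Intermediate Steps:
sqrt(Y(123, 112) - 17376) = sqrt((123 + 112) - 17376) = sqrt(235 - 17376) = sqrt(-17141) = I*sqrt(17141)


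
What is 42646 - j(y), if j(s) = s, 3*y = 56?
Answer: 127882/3 ≈ 42627.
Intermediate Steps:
y = 56/3 (y = (⅓)*56 = 56/3 ≈ 18.667)
42646 - j(y) = 42646 - 1*56/3 = 42646 - 56/3 = 127882/3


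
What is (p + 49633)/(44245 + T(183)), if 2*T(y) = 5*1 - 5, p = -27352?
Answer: 22281/44245 ≈ 0.50358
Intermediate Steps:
T(y) = 0 (T(y) = (5*1 - 5)/2 = (5 - 5)/2 = (1/2)*0 = 0)
(p + 49633)/(44245 + T(183)) = (-27352 + 49633)/(44245 + 0) = 22281/44245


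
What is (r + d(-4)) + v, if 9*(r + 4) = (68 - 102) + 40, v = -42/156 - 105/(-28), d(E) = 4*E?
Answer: -2473/156 ≈ -15.853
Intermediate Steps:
v = 181/52 (v = -42*1/156 - 105*(-1/28) = -7/26 + 15/4 = 181/52 ≈ 3.4808)
r = -10/3 (r = -4 + ((68 - 102) + 40)/9 = -4 + (-34 + 40)/9 = -4 + (⅑)*6 = -4 + ⅔ = -10/3 ≈ -3.3333)
(r + d(-4)) + v = (-10/3 + 4*(-4)) + 181/52 = (-10/3 - 16) + 181/52 = -58/3 + 181/52 = -2473/156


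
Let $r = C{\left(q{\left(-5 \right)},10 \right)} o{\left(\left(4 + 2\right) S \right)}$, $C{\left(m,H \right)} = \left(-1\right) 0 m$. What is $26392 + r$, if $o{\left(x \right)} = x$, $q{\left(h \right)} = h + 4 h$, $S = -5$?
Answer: $26392$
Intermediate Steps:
$q{\left(h \right)} = 5 h$
$C{\left(m,H \right)} = 0$ ($C{\left(m,H \right)} = 0 m = 0$)
$r = 0$ ($r = 0 \left(4 + 2\right) \left(-5\right) = 0 \cdot 6 \left(-5\right) = 0 \left(-30\right) = 0$)
$26392 + r = 26392 + 0 = 26392$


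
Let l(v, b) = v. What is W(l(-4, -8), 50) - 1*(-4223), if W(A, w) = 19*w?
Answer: 5173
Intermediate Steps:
W(l(-4, -8), 50) - 1*(-4223) = 19*50 - 1*(-4223) = 950 + 4223 = 5173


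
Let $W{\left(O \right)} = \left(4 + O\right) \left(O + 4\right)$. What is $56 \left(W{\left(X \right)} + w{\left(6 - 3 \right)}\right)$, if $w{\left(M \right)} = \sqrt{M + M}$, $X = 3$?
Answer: $2744 + 56 \sqrt{6} \approx 2881.2$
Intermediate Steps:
$W{\left(O \right)} = \left(4 + O\right)^{2}$ ($W{\left(O \right)} = \left(4 + O\right) \left(4 + O\right) = \left(4 + O\right)^{2}$)
$w{\left(M \right)} = \sqrt{2} \sqrt{M}$ ($w{\left(M \right)} = \sqrt{2 M} = \sqrt{2} \sqrt{M}$)
$56 \left(W{\left(X \right)} + w{\left(6 - 3 \right)}\right) = 56 \left(\left(4 + 3\right)^{2} + \sqrt{2} \sqrt{6 - 3}\right) = 56 \left(7^{2} + \sqrt{2} \sqrt{6 - 3}\right) = 56 \left(49 + \sqrt{2} \sqrt{3}\right) = 56 \left(49 + \sqrt{6}\right) = 2744 + 56 \sqrt{6}$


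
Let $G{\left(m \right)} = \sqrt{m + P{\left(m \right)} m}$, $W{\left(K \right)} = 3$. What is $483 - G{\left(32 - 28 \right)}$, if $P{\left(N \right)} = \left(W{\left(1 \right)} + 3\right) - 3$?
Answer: $479$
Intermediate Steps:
$P{\left(N \right)} = 3$ ($P{\left(N \right)} = \left(3 + 3\right) - 3 = 6 - 3 = 3$)
$G{\left(m \right)} = 2 \sqrt{m}$ ($G{\left(m \right)} = \sqrt{m + 3 m} = \sqrt{4 m} = 2 \sqrt{m}$)
$483 - G{\left(32 - 28 \right)} = 483 - 2 \sqrt{32 - 28} = 483 - 2 \sqrt{4} = 483 - 2 \cdot 2 = 483 - 4 = 479$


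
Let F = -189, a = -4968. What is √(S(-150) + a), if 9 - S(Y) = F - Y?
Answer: 2*I*√1230 ≈ 70.143*I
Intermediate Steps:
S(Y) = 198 + Y (S(Y) = 9 - (-189 - Y) = 9 + (189 + Y) = 198 + Y)
√(S(-150) + a) = √((198 - 150) - 4968) = √(48 - 4968) = √(-4920) = 2*I*√1230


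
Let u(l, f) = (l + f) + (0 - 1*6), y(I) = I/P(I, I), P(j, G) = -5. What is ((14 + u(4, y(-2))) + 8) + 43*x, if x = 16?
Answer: 3542/5 ≈ 708.40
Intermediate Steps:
y(I) = -I/5 (y(I) = I/(-5) = I*(-1/5) = -I/5)
u(l, f) = -6 + f + l (u(l, f) = (f + l) + (0 - 6) = (f + l) - 6 = -6 + f + l)
((14 + u(4, y(-2))) + 8) + 43*x = ((14 + (-6 - 1/5*(-2) + 4)) + 8) + 43*16 = ((14 + (-6 + 2/5 + 4)) + 8) + 688 = ((14 - 8/5) + 8) + 688 = (62/5 + 8) + 688 = 102/5 + 688 = 3542/5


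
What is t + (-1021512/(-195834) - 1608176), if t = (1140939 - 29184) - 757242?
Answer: -40918136405/32639 ≈ -1.2537e+6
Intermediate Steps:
t = 354513 (t = 1111755 - 757242 = 354513)
t + (-1021512/(-195834) - 1608176) = 354513 + (-1021512/(-195834) - 1608176) = 354513 + (-1021512*(-1/195834) - 1608176) = 354513 + (170252/32639 - 1608176) = 354513 - 52489086212/32639 = -40918136405/32639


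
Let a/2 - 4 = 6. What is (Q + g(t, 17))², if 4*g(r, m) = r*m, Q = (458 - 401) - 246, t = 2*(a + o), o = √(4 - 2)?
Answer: 1011/2 - 323*√2 ≈ 48.709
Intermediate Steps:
a = 20 (a = 8 + 2*6 = 8 + 12 = 20)
o = √2 ≈ 1.4142
t = 40 + 2*√2 (t = 2*(20 + √2) = 40 + 2*√2 ≈ 42.828)
Q = -189 (Q = 57 - 246 = -189)
g(r, m) = m*r/4 (g(r, m) = (r*m)/4 = (m*r)/4 = m*r/4)
(Q + g(t, 17))² = (-189 + (¼)*17*(40 + 2*√2))² = (-189 + (170 + 17*√2/2))² = (-19 + 17*√2/2)²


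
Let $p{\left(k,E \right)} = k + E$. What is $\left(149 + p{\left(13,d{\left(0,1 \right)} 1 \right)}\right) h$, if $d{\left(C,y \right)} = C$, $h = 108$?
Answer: $17496$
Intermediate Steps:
$p{\left(k,E \right)} = E + k$
$\left(149 + p{\left(13,d{\left(0,1 \right)} 1 \right)}\right) h = \left(149 + \left(0 \cdot 1 + 13\right)\right) 108 = \left(149 + \left(0 + 13\right)\right) 108 = \left(149 + 13\right) 108 = 162 \cdot 108 = 17496$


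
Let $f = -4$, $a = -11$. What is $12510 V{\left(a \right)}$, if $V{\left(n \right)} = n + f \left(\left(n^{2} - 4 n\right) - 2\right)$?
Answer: $-8294130$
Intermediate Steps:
$V{\left(n \right)} = 8 - 4 n^{2} + 17 n$ ($V{\left(n \right)} = n - 4 \left(\left(n^{2} - 4 n\right) - 2\right) = n - 4 \left(-2 + n^{2} - 4 n\right) = n + \left(8 - 4 n^{2} + 16 n\right) = 8 - 4 n^{2} + 17 n$)
$12510 V{\left(a \right)} = 12510 \left(8 - 4 \left(-11\right)^{2} + 17 \left(-11\right)\right) = 12510 \left(8 - 484 - 187\right) = 12510 \left(-663\right) = -8294130$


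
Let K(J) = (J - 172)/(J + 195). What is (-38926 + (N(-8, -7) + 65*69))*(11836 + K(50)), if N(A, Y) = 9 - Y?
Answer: -19964420730/49 ≈ -4.0744e+8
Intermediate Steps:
K(J) = (-172 + J)/(195 + J)
(-38926 + (N(-8, -7) + 65*69))*(11836 + K(50)) = (-38926 + ((9 - 1*(-7)) + 65*69))*(11836 + (-172 + 50)/(195 + 50)) = (-38926 + ((9 + 7) + 4485))*(11836 - 122/245) = (-38926 + (16 + 4485))*(11836 + (1/245)*(-122)) = (-38926 + 4501)*(11836 - 122/245) = -34425*2899698/245 = -19964420730/49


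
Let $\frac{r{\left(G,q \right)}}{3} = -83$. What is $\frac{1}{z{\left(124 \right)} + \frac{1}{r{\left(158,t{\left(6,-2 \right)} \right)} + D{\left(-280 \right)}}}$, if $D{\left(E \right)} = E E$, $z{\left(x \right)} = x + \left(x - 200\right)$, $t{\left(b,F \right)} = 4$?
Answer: $\frac{78151}{3751249} \approx 0.020833$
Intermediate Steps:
$r{\left(G,q \right)} = -249$ ($r{\left(G,q \right)} = 3 \left(-83\right) = -249$)
$z{\left(x \right)} = -200 + 2 x$ ($z{\left(x \right)} = x + \left(-200 + x\right) = -200 + 2 x$)
$D{\left(E \right)} = E^{2}$
$\frac{1}{z{\left(124 \right)} + \frac{1}{r{\left(158,t{\left(6,-2 \right)} \right)} + D{\left(-280 \right)}}} = \frac{1}{\left(-200 + 2 \cdot 124\right) + \frac{1}{-249 + \left(-280\right)^{2}}} = \frac{1}{\left(-200 + 248\right) + \frac{1}{-249 + 78400}} = \frac{1}{48 + \frac{1}{78151}} = \frac{1}{\frac{3751249}{78151}} = \frac{78151}{3751249}$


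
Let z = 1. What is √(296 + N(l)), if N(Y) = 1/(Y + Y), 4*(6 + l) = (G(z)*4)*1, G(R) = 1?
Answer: √29590/10 ≈ 17.202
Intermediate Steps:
l = -5 (l = -6 + ((1*4)*1)/4 = -6 + (4*1)/4 = -6 + (¼)*4 = -6 + 1 = -5)
N(Y) = 1/(2*Y)
√(296 + N(l)) = √(296 + (½)/(-5)) = √(296 + (½)*(-⅕)) = √(296 - ⅒) = √(2959/10) = √29590/10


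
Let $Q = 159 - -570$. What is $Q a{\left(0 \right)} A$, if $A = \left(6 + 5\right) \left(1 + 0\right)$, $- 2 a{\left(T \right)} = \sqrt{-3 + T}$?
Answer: $- \frac{8019 i \sqrt{3}}{2} \approx - 6944.7 i$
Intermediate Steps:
$a{\left(T \right)} = - \frac{\sqrt{-3 + T}}{2}$
$A = 11$ ($A = 11 \cdot 1 = 11$)
$Q = 729$ ($Q = 159 + 570 = 729$)
$Q a{\left(0 \right)} A = 729 - \frac{\sqrt{-3 + 0}}{2} \cdot 11 = 729 - \frac{\sqrt{-3}}{2} \cdot 11 = 729 - \frac{i \sqrt{3}}{2} \cdot 11 = 729 \left(- \frac{11 i \sqrt{3}}{2}\right) = - \frac{8019 i \sqrt{3}}{2}$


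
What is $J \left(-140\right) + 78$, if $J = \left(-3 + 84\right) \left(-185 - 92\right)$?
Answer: $3141258$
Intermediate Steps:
$J = -22437$ ($J = 81 \left(-277\right) = -22437$)
$J \left(-140\right) + 78 = \left(-22437\right) \left(-140\right) + 78 = 3141180 + 78 = 3141258$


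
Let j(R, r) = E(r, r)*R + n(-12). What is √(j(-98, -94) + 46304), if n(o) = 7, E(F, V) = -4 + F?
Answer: √55915 ≈ 236.46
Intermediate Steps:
j(R, r) = 7 + R*(-4 + r) (j(R, r) = (-4 + r)*R + 7 = R*(-4 + r) + 7 = 7 + R*(-4 + r))
√(j(-98, -94) + 46304) = √((7 - 98*(-4 - 94)) + 46304) = √((7 - 98*(-98)) + 46304) = √((7 + 9604) + 46304) = √(9611 + 46304) = √55915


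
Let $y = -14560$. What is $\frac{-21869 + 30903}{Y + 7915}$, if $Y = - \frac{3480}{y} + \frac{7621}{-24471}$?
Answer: $\frac{80469849096}{70501774193} \approx 1.1414$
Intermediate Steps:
$Y = - \frac{645067}{8907444}$ ($Y = - \frac{3480}{-14560} + \frac{7621}{-24471} = \left(-3480\right) \left(- \frac{1}{14560}\right) + 7621 \left(- \frac{1}{24471}\right) = \frac{87}{364} - \frac{7621}{24471} = - \frac{645067}{8907444} \approx -0.072419$)
$\frac{-21869 + 30903}{Y + 7915} = \frac{-21869 + 30903}{- \frac{645067}{8907444} + 7915} = \frac{9034}{\frac{70501774193}{8907444}} = 9034 \cdot \frac{8907444}{70501774193} = \frac{80469849096}{70501774193}$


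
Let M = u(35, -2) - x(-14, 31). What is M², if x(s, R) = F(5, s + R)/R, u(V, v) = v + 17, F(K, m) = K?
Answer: 211600/961 ≈ 220.19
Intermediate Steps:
u(V, v) = 17 + v
x(s, R) = 5/R
M = 460/31 (M = (17 - 2) - 5/31 = 15 - 5/31 = 460/31 ≈ 14.839)
M² = (460/31)² = 211600/961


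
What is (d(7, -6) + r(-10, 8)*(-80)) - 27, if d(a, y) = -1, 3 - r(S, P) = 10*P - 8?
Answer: 5492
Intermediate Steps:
r(S, P) = 11 - 10*P (r(S, P) = 3 - (10*P - 8) = 3 - (-8 + 10*P) = 3 + (8 - 10*P) = 11 - 10*P)
(d(7, -6) + r(-10, 8)*(-80)) - 27 = (-1 + (11 - 10*8)*(-80)) - 27 = (-1 + (11 - 80)*(-80)) - 27 = (-1 - 69*(-80)) - 27 = (-1 + 5520) - 27 = 5519 - 27 = 5492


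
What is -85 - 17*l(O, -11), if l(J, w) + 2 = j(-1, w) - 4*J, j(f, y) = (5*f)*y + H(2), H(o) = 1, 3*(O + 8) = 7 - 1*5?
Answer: -4505/3 ≈ -1501.7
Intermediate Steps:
O = -22/3 (O = -8 + (7 - 1*5)/3 = -8 + (7 - 5)/3 = -8 + (⅓)*2 = -8 + ⅔ = -22/3 ≈ -7.3333)
j(f, y) = 1 + 5*f*y (j(f, y) = (5*f)*y + 1 = 5*f*y + 1 = 1 + 5*f*y)
l(J, w) = -1 - 5*w - 4*J (l(J, w) = -2 + ((1 + 5*(-1)*w) - 4*J) = -2 + ((1 - 5*w) - 4*J) = -2 + (1 - 5*w - 4*J) = -1 - 5*w - 4*J)
-85 - 17*l(O, -11) = -85 - 17*(-1 - 5*(-11) - 4*(-22/3)) = -85 - 17*(-1 + 55 + 88/3) = -85 - 17*250/3 = -85 - 4250/3 = -4505/3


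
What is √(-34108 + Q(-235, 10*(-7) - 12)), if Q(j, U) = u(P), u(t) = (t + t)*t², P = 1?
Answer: I*√34106 ≈ 184.68*I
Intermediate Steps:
u(t) = 2*t³ (u(t) = (2*t)*t² = 2*t³)
Q(j, U) = 2 (Q(j, U) = 2*1³ = 2*1 = 2)
√(-34108 + Q(-235, 10*(-7) - 12)) = √(-34108 + 2) = √(-34106) = I*√34106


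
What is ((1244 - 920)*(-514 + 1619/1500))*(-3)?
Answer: 62319861/125 ≈ 4.9856e+5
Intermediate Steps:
((1244 - 920)*(-514 + 1619/1500))*(-3) = (324*(-514 + 1619*(1/1500)))*(-3) = (324*(-514 + 1619/1500))*(-3) = (324*(-769381/1500))*(-3) = -20773287/125*(-3) = 62319861/125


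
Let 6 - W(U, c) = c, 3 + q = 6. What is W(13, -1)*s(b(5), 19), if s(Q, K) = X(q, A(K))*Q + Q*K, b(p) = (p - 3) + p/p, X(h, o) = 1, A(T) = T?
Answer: 420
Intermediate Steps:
q = 3 (q = -3 + 6 = 3)
b(p) = -2 + p (b(p) = (-3 + p) + 1 = -2 + p)
W(U, c) = 6 - c
s(Q, K) = Q + K*Q (s(Q, K) = 1*Q + Q*K = Q + K*Q)
W(13, -1)*s(b(5), 19) = (6 - 1*(-1))*((-2 + 5)*(1 + 19)) = (6 + 1)*(3*20) = 7*60 = 420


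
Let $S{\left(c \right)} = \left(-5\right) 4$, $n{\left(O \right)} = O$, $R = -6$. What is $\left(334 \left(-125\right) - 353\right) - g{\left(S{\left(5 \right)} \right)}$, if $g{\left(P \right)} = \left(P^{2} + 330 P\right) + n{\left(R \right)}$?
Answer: $-35897$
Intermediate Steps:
$S{\left(c \right)} = -20$
$g{\left(P \right)} = -6 + P^{2} + 330 P$ ($g{\left(P \right)} = \left(P^{2} + 330 P\right) - 6 = -6 + P^{2} + 330 P$)
$\left(334 \left(-125\right) - 353\right) - g{\left(S{\left(5 \right)} \right)} = \left(334 \left(-125\right) - 353\right) - \left(-6 + \left(-20\right)^{2} + 330 \left(-20\right)\right) = \left(-41750 - 353\right) - \left(-6 + 400 - 6600\right) = -42103 - -6206 = -42103 + 6206 = -35897$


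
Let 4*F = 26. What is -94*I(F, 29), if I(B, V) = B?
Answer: -611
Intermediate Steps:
F = 13/2 (F = (¼)*26 = 13/2 ≈ 6.5000)
-94*I(F, 29) = -94*13/2 = -611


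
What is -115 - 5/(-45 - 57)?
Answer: -11725/102 ≈ -114.95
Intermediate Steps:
-115 - 5/(-45 - 57) = -115 - 5/(-102) = -115 - 1/102*(-5) = -115 + 5/102 = -11725/102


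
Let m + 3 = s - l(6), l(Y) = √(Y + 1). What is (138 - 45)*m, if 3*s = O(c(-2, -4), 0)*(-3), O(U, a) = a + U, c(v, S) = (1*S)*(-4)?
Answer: -1767 - 93*√7 ≈ -2013.1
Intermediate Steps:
l(Y) = √(1 + Y)
c(v, S) = -4*S (c(v, S) = S*(-4) = -4*S)
O(U, a) = U + a
s = -16 (s = ((-4*(-4) + 0)*(-3))/3 = ((16 + 0)*(-3))/3 = (16*(-3))/3 = (⅓)*(-48) = -16)
m = -19 - √7 (m = -3 + (-16 - √(1 + 6)) = -3 + (-16 - √7) = -19 - √7 ≈ -21.646)
(138 - 45)*m = (138 - 45)*(-19 - √7) = 93*(-19 - √7) = -1767 - 93*√7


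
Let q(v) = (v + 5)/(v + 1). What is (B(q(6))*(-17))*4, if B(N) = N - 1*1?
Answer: -272/7 ≈ -38.857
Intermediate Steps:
q(v) = (5 + v)/(1 + v)
B(N) = -1 + N (B(N) = N - 1 = -1 + N)
(B(q(6))*(-17))*4 = ((-1 + (5 + 6)/(1 + 6))*(-17))*4 = ((-1 + 11/7)*(-17))*4 = ((4/7)*(-17))*4 = -68/7*4 = -272/7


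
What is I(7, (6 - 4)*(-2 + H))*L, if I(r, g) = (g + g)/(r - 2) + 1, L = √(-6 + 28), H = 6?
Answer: 21*√22/5 ≈ 19.700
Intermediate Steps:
L = √22 ≈ 4.6904
I(r, g) = 1 + 2*g/(-2 + r) (I(r, g) = (2*g)/(-2 + r) + 1 = 2*g/(-2 + r) + 1 = 1 + 2*g/(-2 + r))
I(7, (6 - 4)*(-2 + H))*L = ((-2 + 7 + 2*((6 - 4)*(-2 + 6)))/(-2 + 7))*√22 = ((-2 + 7 + 2*(2*4))/5)*√22 = ((-2 + 7 + 2*8)/5)*√22 = ((-2 + 7 + 16)/5)*√22 = ((⅕)*21)*√22 = 21*√22/5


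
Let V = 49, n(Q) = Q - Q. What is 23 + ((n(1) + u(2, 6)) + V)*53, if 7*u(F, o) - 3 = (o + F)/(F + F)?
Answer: 18605/7 ≈ 2657.9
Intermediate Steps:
n(Q) = 0
u(F, o) = 3/7 + (F + o)/(14*F) (u(F, o) = 3/7 + ((o + F)/(F + F))/7 = 3/7 + ((F + o)/((2*F)))/7 = 3/7 + ((F + o)*(1/(2*F)))/7 = 3/7 + ((F + o)/(2*F))/7 = 3/7 + (F + o)/(14*F))
23 + ((n(1) + u(2, 6)) + V)*53 = 23 + ((0 + (1/14)*(6 + 7*2)/2) + 49)*53 = 23 + ((0 + (1/14)*(½)*(6 + 14)) + 49)*53 = 23 + ((0 + (1/14)*(½)*20) + 49)*53 = 23 + ((0 + 5/7) + 49)*53 = 23 + (5/7 + 49)*53 = 23 + (348/7)*53 = 23 + 18444/7 = 18605/7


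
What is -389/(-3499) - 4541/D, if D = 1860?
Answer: -15165419/6508140 ≈ -2.3302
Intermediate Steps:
-389/(-3499) - 4541/D = -389/(-3499) - 4541/1860 = -389*(-1/3499) - 4541*1/1860 = 389/3499 - 4541/1860 = -15165419/6508140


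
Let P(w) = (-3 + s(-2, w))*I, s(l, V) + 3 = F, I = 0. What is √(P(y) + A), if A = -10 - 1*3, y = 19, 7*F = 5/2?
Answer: I*√13 ≈ 3.6056*I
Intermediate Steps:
F = 5/14 (F = (5/2)/7 = (5*(½))/7 = (⅐)*(5/2) = 5/14 ≈ 0.35714)
s(l, V) = -37/14 (s(l, V) = -3 + 5/14 = -37/14)
P(w) = 0 (P(w) = (-3 - 37/14)*0 = -79/14*0 = 0)
A = -13 (A = -10 - 3 = -13)
√(P(y) + A) = √(0 - 13) = √(-13) = I*√13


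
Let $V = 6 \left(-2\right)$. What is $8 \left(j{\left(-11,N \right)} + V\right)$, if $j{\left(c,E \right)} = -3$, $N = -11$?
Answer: $-120$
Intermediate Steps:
$V = -12$
$8 \left(j{\left(-11,N \right)} + V\right) = 8 \left(-3 - 12\right) = 8 \left(-15\right) = -120$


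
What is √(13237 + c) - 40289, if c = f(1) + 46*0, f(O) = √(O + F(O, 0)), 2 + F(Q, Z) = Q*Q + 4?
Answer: -40289 + 3*√1471 ≈ -40174.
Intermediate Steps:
F(Q, Z) = 2 + Q² (F(Q, Z) = -2 + (Q*Q + 4) = -2 + (Q² + 4) = -2 + (4 + Q²) = 2 + Q²)
f(O) = √(2 + O + O²) (f(O) = √(O + (2 + O²)) = √(2 + O + O²))
c = 2 (c = √(2 + 1 + 1²) + 46*0 = √(2 + 1 + 1) + 0 = √4 + 0 = 2 + 0 = 2)
√(13237 + c) - 40289 = √(13237 + 2) - 40289 = √13239 - 40289 = 3*√1471 - 40289 = -40289 + 3*√1471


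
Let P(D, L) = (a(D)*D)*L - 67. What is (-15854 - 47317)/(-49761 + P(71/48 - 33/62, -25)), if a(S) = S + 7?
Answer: 139869690624/110742902857 ≈ 1.2630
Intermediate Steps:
a(S) = 7 + S
P(D, L) = -67 + D*L*(7 + D) (P(D, L) = ((7 + D)*D)*L - 67 = (D*(7 + D))*L - 67 = D*L*(7 + D) - 67 = -67 + D*L*(7 + D))
(-15854 - 47317)/(-49761 + P(71/48 - 33/62, -25)) = (-15854 - 47317)/(-49761 + (-67 + (71/48 - 33/62)*(-25)*(7 + (71/48 - 33/62)))) = -63171/(-49761 + (-67 + (71*(1/48) - 33*1/62)*(-25)*(7 + (71*(1/48) - 33*1/62)))) = -63171/(-49761 + (-67 + (71/48 - 33/62)*(-25)*(7 + (71/48 - 33/62)))) = -63171/(-49761 + (-67 + (1409/1488)*(-25)*(7 + 1409/1488))) = -63171/(-49761 + (-67 + (1409/1488)*(-25)*(11825/1488))) = -63171/(-49761 + (-67 - 416535625/2214144)) = -63171/(-49761 - 564883273/2214144) = -63171/(-110742902857/2214144) = -63171*(-2214144/110742902857) = 139869690624/110742902857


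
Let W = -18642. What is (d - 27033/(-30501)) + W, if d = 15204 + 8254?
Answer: 48973283/10167 ≈ 4816.9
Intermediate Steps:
d = 23458
(d - 27033/(-30501)) + W = (23458 - 27033/(-30501)) - 18642 = (23458 - 27033*(-1/30501)) - 18642 = (23458 + 9011/10167) - 18642 = 238506497/10167 - 18642 = 48973283/10167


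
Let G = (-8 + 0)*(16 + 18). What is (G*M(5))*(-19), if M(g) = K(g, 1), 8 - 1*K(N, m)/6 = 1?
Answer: 217056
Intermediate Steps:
K(N, m) = 42 (K(N, m) = 48 - 6*1 = 48 - 6 = 42)
G = -272 (G = -8*34 = -272)
M(g) = 42
(G*M(5))*(-19) = -272*42*(-19) = -11424*(-19) = 217056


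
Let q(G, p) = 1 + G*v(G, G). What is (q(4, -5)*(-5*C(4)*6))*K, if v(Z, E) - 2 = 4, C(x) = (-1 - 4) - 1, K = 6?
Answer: 27000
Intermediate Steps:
C(x) = -6 (C(x) = -5 - 1 = -6)
v(Z, E) = 6 (v(Z, E) = 2 + 4 = 6)
q(G, p) = 1 + 6*G (q(G, p) = 1 + G*6 = 1 + 6*G)
(q(4, -5)*(-5*C(4)*6))*K = ((1 + 6*4)*(-5*(-6)*6))*6 = ((1 + 24)*(30*6))*6 = (25*180)*6 = 4500*6 = 27000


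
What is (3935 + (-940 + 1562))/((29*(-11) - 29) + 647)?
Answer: 4557/299 ≈ 15.241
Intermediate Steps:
(3935 + (-940 + 1562))/((29*(-11) - 29) + 647) = (3935 + 622)/((-319 - 29) + 647) = 4557/(-348 + 647) = 4557/299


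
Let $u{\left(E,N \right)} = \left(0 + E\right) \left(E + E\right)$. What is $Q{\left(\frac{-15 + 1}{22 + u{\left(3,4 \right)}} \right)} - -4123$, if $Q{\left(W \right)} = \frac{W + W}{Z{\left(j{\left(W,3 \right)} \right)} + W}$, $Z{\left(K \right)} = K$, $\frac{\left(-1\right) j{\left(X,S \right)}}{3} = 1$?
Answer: $\frac{276255}{67} \approx 4123.2$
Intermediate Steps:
$u{\left(E,N \right)} = 2 E^{2}$ ($u{\left(E,N \right)} = E 2 E = 2 E^{2}$)
$j{\left(X,S \right)} = -3$ ($j{\left(X,S \right)} = \left(-3\right) 1 = -3$)
$Q{\left(W \right)} = \frac{2 W}{-3 + W}$ ($Q{\left(W \right)} = \frac{W + W}{-3 + W} = \frac{2 W}{-3 + W}$)
$Q{\left(\frac{-15 + 1}{22 + u{\left(3,4 \right)}} \right)} - -4123 = \frac{2 \frac{-15 + 1}{22 + 2 \cdot 3^{2}}}{-3 + \frac{-15 + 1}{22 + 2 \cdot 3^{2}}} - -4123 = \frac{2 \left(- \frac{14}{22 + 2 \cdot 9}\right)}{-3 - \frac{14}{22 + 2 \cdot 9}} + 4123 = \frac{2 \left(- \frac{14}{22 + 18}\right)}{-3 - \frac{14}{22 + 18}} + 4123 = \frac{2 \left(- \frac{14}{40}\right)}{-3 - \frac{14}{40}} + 4123 = \frac{2 \left(\left(-14\right) \frac{1}{40}\right)}{-3 - \frac{7}{20}} + 4123 = 2 \left(- \frac{7}{20}\right) \frac{1}{-3 - \frac{7}{20}} + 4123 = 2 \left(- \frac{7}{20}\right) \frac{1}{- \frac{67}{20}} + 4123 = 2 \left(- \frac{7}{20}\right) \left(- \frac{20}{67}\right) + 4123 = \frac{14}{67} + 4123 = \frac{276255}{67}$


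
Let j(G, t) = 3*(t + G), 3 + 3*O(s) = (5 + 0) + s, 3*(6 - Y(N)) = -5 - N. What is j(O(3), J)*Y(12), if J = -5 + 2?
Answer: -140/3 ≈ -46.667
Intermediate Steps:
Y(N) = 23/3 + N/3 (Y(N) = 6 - (-5 - N)/3 = 6 + (5/3 + N/3) = 23/3 + N/3)
J = -3
O(s) = ⅔ + s/3 (O(s) = -1 + ((5 + 0) + s)/3 = -1 + (5 + s)/3 = -1 + (5/3 + s/3) = ⅔ + s/3)
j(G, t) = 3*G + 3*t (j(G, t) = 3*(G + t) = 3*G + 3*t)
j(O(3), J)*Y(12) = (3*(⅔ + (⅓)*3) + 3*(-3))*(23/3 + (⅓)*12) = (3*(⅔ + 1) - 9)*(23/3 + 4) = (3*(5/3) - 9)*(35/3) = (5 - 9)*(35/3) = -4*35/3 = -140/3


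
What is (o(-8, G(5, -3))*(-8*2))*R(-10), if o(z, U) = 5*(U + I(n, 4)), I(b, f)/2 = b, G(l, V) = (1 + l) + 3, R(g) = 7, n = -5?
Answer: 560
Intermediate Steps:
G(l, V) = 4 + l
I(b, f) = 2*b
o(z, U) = -50 + 5*U (o(z, U) = 5*(U + 2*(-5)) = 5*(U - 10) = 5*(-10 + U) = -50 + 5*U)
(o(-8, G(5, -3))*(-8*2))*R(-10) = ((-50 + 5*(4 + 5))*(-8*2))*7 = ((-50 + 5*9)*(-16))*7 = ((-50 + 45)*(-16))*7 = -5*(-16)*7 = 80*7 = 560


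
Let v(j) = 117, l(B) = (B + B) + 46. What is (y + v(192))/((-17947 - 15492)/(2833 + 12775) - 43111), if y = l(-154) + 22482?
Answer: -348635896/672909927 ≈ -0.51810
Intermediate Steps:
l(B) = 46 + 2*B (l(B) = 2*B + 46 = 46 + 2*B)
y = 22220 (y = (46 + 2*(-154)) + 22482 = (46 - 308) + 22482 = -262 + 22482 = 22220)
(y + v(192))/((-17947 - 15492)/(2833 + 12775) - 43111) = (22220 + 117)/((-17947 - 15492)/(2833 + 12775) - 43111) = 22337/(-33439/15608 - 43111) = 22337/(-672909927/15608) = 22337*(-15608/672909927) = -348635896/672909927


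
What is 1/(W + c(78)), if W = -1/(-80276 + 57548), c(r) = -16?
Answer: -22728/363647 ≈ -0.062500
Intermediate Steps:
W = 1/22728 (W = -1/(-22728) = -1*(-1/22728) = 1/22728 ≈ 4.3999e-5)
1/(W + c(78)) = 1/(1/22728 - 16) = 1/(-363647/22728) = -22728/363647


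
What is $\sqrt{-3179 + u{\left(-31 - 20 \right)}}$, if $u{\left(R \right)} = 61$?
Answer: $i \sqrt{3118} \approx 55.839 i$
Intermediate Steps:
$\sqrt{-3179 + u{\left(-31 - 20 \right)}} = \sqrt{-3179 + 61} = \sqrt{-3118} = i \sqrt{3118}$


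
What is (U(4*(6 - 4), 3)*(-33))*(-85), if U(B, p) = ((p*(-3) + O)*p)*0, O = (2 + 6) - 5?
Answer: 0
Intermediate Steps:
O = 3 (O = 8 - 5 = 3)
U(B, p) = 0 (U(B, p) = ((p*(-3) + 3)*p)*0 = ((-3*p + 3)*p)*0 = ((3 - 3*p)*p)*0 = (p*(3 - 3*p))*0 = 0)
(U(4*(6 - 4), 3)*(-33))*(-85) = (0*(-33))*(-85) = 0*(-85) = 0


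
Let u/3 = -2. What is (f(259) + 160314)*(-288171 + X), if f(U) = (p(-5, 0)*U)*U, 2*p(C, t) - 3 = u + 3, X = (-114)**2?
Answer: -44114404950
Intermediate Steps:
u = -6 (u = 3*(-2) = -6)
X = 12996
p(C, t) = 0 (p(C, t) = 3/2 + (-6 + 3)/2 = 3/2 + (1/2)*(-3) = 3/2 - 3/2 = 0)
f(U) = 0 (f(U) = (0*U)*U = 0*U = 0)
(f(259) + 160314)*(-288171 + X) = (0 + 160314)*(-288171 + 12996) = 160314*(-275175) = -44114404950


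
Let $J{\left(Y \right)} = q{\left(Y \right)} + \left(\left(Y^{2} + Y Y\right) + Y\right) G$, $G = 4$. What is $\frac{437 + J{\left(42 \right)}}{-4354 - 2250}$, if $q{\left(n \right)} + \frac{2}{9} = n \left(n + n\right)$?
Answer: $- \frac{12631}{4572} \approx -2.7627$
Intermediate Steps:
$q{\left(n \right)} = - \frac{2}{9} + 2 n^{2}$ ($q{\left(n \right)} = - \frac{2}{9} + n \left(n + n\right) = - \frac{2}{9} + n 2 n = - \frac{2}{9} + 2 n^{2}$)
$J{\left(Y \right)} = - \frac{2}{9} + 4 Y + 10 Y^{2}$ ($J{\left(Y \right)} = \left(- \frac{2}{9} + 2 Y^{2}\right) + \left(\left(Y^{2} + Y Y\right) + Y\right) 4 = \left(- \frac{2}{9} + 2 Y^{2}\right) + \left(\left(Y^{2} + Y^{2}\right) + Y\right) 4 = \left(- \frac{2}{9} + 2 Y^{2}\right) + \left(2 Y^{2} + Y\right) 4 = \left(- \frac{2}{9} + 2 Y^{2}\right) + \left(Y + 2 Y^{2}\right) 4 = \left(- \frac{2}{9} + 2 Y^{2}\right) + \left(4 Y + 8 Y^{2}\right) = - \frac{2}{9} + 4 Y + 10 Y^{2}$)
$\frac{437 + J{\left(42 \right)}}{-4354 - 2250} = \frac{437 + \left(- \frac{2}{9} + 4 \cdot 42 + 10 \cdot 42^{2}\right)}{-4354 - 2250} = \frac{437 + \left(- \frac{2}{9} + 168 + 10 \cdot 1764\right)}{-6604} = \left(437 + \left(- \frac{2}{9} + 168 + 17640\right)\right) \left(- \frac{1}{6604}\right) = \left(437 + \frac{160270}{9}\right) \left(- \frac{1}{6604}\right) = \frac{164203}{9} \left(- \frac{1}{6604}\right) = - \frac{12631}{4572}$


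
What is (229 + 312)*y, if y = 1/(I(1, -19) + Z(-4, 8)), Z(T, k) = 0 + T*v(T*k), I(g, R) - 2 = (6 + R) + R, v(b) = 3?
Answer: -541/42 ≈ -12.881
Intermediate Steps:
I(g, R) = 8 + 2*R (I(g, R) = 2 + ((6 + R) + R) = 2 + (6 + 2*R) = 8 + 2*R)
Z(T, k) = 3*T (Z(T, k) = 0 + T*3 = 0 + 3*T = 3*T)
y = -1/42 (y = 1/((8 + 2*(-19)) + 3*(-4)) = 1/((8 - 38) - 12) = 1/(-30 - 12) = 1/(-42) = -1/42 ≈ -0.023810)
(229 + 312)*y = (229 + 312)*(-1/42) = 541*(-1/42) = -541/42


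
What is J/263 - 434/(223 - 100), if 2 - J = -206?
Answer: -88558/32349 ≈ -2.7376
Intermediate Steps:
J = 208 (J = 2 - 1*(-206) = 2 + 206 = 208)
J/263 - 434/(223 - 100) = 208/263 - 434/(223 - 100) = 208*(1/263) - 434/123 = 208/263 - 434*1/123 = 208/263 - 434/123 = -88558/32349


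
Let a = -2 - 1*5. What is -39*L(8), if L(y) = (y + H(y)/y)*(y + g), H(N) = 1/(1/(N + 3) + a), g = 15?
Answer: -4353141/608 ≈ -7159.8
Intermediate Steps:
a = -7 (a = -2 - 5 = -7)
H(N) = 1/(-7 + 1/(3 + N)) (H(N) = 1/(1/(N + 3) - 7) = 1/(1/(3 + N) - 7) = 1/(-7 + 1/(3 + N)))
L(y) = (15 + y)*(y + (3 + y)/(y*(-20 - 7*y))) (L(y) = (y + ((3 + y)/(-20 - 7*y))/y)*(y + 15) = (y + (3 + y)/(y*(-20 - 7*y)))*(15 + y) = (15 + y)*(y + (3 + y)/(y*(-20 - 7*y))))
-39*L(8) = -39*(-45 - 18*8 + 7*8**4 + 125*8**3 + 299*8**2)/(8*(20 + 7*8)) = -39*(-45 - 144 + 7*4096 + 125*512 + 299*64)/(8*(20 + 56)) = -39*(-45 - 144 + 28672 + 64000 + 19136)/(8*76) = -39*111619/(8*76) = -39*111619/608 = -4353141/608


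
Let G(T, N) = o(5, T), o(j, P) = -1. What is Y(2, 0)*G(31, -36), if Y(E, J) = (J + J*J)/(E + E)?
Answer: 0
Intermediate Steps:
Y(E, J) = (J + J²)/(2*E) (Y(E, J) = (J + J²)/((2*E)) = (J + J²)*(1/(2*E)) = (J + J²)/(2*E))
G(T, N) = -1
Y(2, 0)*G(31, -36) = ((½)*0*(1 + 0)/2)*(-1) = ((½)*0*(½)*1)*(-1) = 0*(-1) = 0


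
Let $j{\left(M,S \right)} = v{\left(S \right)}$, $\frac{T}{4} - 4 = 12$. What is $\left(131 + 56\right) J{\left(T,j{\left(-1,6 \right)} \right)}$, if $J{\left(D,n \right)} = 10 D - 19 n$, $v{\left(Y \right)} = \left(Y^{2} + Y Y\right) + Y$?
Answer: $-157454$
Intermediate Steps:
$T = 64$ ($T = 16 + 4 \cdot 12 = 16 + 48 = 64$)
$v{\left(Y \right)} = Y + 2 Y^{2}$ ($v{\left(Y \right)} = \left(Y^{2} + Y^{2}\right) + Y = 2 Y^{2} + Y = Y + 2 Y^{2}$)
$j{\left(M,S \right)} = S \left(1 + 2 S\right)$
$J{\left(D,n \right)} = - 19 n + 10 D$
$\left(131 + 56\right) J{\left(T,j{\left(-1,6 \right)} \right)} = \left(131 + 56\right) \left(- 19 \cdot 6 \left(1 + 2 \cdot 6\right) + 10 \cdot 64\right) = 187 \left(- 19 \cdot 6 \left(1 + 12\right) + 640\right) = 187 \left(- 19 \cdot 6 \cdot 13 + 640\right) = 187 \left(\left(-19\right) 78 + 640\right) = 187 \left(-1482 + 640\right) = 187 \left(-842\right) = -157454$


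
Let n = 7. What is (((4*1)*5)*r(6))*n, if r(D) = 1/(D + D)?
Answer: 35/3 ≈ 11.667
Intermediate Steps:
r(D) = 1/(2*D)
(((4*1)*5)*r(6))*n = (((4*1)*5)*((½)/6))*7 = ((4*5)*((½)*(⅙)))*7 = (20*(1/12))*7 = (5/3)*7 = 35/3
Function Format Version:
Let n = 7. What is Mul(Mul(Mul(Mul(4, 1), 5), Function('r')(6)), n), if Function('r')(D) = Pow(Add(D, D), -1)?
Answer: Rational(35, 3) ≈ 11.667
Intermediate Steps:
Function('r')(D) = Mul(Rational(1, 2), Pow(D, -1)) (Function('r')(D) = Pow(Mul(2, D), -1) = Mul(Rational(1, 2), Pow(D, -1)))
Mul(Mul(Mul(Mul(4, 1), 5), Function('r')(6)), n) = Mul(Mul(Mul(Mul(4, 1), 5), Mul(Rational(1, 2), Pow(6, -1))), 7) = Mul(Mul(Mul(4, 5), Mul(Rational(1, 2), Rational(1, 6))), 7) = Mul(Mul(20, Rational(1, 12)), 7) = Mul(Rational(5, 3), 7) = Rational(35, 3)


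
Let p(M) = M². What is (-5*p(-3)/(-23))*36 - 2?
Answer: 1574/23 ≈ 68.435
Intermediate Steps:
(-5*p(-3)/(-23))*36 - 2 = (-5*(-3)²/(-23))*36 - 2 = (-5*9*(-1/23))*36 - 2 = -45*(-1/23)*36 - 2 = (45/23)*36 - 2 = 1620/23 - 2 = 1574/23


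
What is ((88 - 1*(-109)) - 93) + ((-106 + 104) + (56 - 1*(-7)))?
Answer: 165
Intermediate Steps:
((88 - 1*(-109)) - 93) + ((-106 + 104) + (56 - 1*(-7))) = ((88 + 109) - 93) + (-2 + (56 + 7)) = (197 - 93) + (-2 + 63) = 104 + 61 = 165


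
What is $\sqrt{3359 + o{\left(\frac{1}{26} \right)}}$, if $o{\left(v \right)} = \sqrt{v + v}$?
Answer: $\frac{\sqrt{567671 + 13 \sqrt{13}}}{13} \approx 57.959$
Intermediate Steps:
$o{\left(v \right)} = \sqrt{2} \sqrt{v}$ ($o{\left(v \right)} = \sqrt{2 v} = \sqrt{2} \sqrt{v}$)
$\sqrt{3359 + o{\left(\frac{1}{26} \right)}} = \sqrt{3359 + \sqrt{2} \sqrt{\frac{1}{26}}} = \sqrt{3359 + \frac{\sqrt{2}}{\sqrt{26}}} = \sqrt{3359 + \sqrt{2} \frac{\sqrt{26}}{26}} = \sqrt{3359 + \frac{\sqrt{13}}{13}}$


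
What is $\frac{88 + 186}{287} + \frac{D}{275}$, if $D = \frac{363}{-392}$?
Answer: $\frac{382247}{401800} \approx 0.95134$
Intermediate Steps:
$D = - \frac{363}{392}$ ($D = 363 \left(- \frac{1}{392}\right) = - \frac{363}{392} \approx -0.92602$)
$\frac{88 + 186}{287} + \frac{D}{275} = \frac{88 + 186}{287} - \frac{363}{392 \cdot 275} = 274 \cdot \frac{1}{287} - \frac{33}{9800} = \frac{274}{287} - \frac{33}{9800} = \frac{382247}{401800}$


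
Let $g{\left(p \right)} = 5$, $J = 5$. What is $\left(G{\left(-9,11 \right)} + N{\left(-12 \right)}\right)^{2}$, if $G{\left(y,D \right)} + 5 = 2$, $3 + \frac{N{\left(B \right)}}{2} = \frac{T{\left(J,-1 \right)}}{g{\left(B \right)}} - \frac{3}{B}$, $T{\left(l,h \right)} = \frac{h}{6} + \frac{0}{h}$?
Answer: $\frac{66049}{900} \approx 73.388$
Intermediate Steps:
$T{\left(l,h \right)} = \frac{h}{6}$ ($T{\left(l,h \right)} = h \frac{1}{6} + 0 = \frac{h}{6} + 0 = \frac{h}{6}$)
$N{\left(B \right)} = - \frac{91}{15} - \frac{6}{B}$ ($N{\left(B \right)} = -6 + 2 \left(\frac{\frac{1}{6} \left(-1\right)}{5} - \frac{3}{B}\right) = -6 + 2 \left(\left(- \frac{1}{6}\right) \frac{1}{5} - \frac{3}{B}\right) = -6 + 2 \left(- \frac{1}{30} - \frac{3}{B}\right) = -6 - \left(\frac{1}{15} + \frac{6}{B}\right) = - \frac{91}{15} - \frac{6}{B}$)
$G{\left(y,D \right)} = -3$ ($G{\left(y,D \right)} = -5 + 2 = -3$)
$\left(G{\left(-9,11 \right)} + N{\left(-12 \right)}\right)^{2} = \left(-3 - \left(\frac{91}{15} + \frac{6}{-12}\right)\right)^{2} = \left(-3 - \frac{167}{30}\right)^{2} = \left(- \frac{257}{30}\right)^{2} = \frac{66049}{900}$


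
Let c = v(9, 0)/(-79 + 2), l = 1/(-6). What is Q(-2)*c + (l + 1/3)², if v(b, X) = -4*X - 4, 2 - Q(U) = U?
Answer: 653/2772 ≈ 0.23557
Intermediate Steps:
Q(U) = 2 - U
v(b, X) = -4 - 4*X
l = -⅙ ≈ -0.16667
c = 4/77 (c = (-4 - 4*0)/(-79 + 2) = (-4 + 0)/(-77) = -4*(-1/77) = 4/77 ≈ 0.051948)
Q(-2)*c + (l + 1/3)² = (2 - 1*(-2))*(4/77) + (-⅙ + 1/3)² = (2 + 2)*(4/77) + (-⅙ + ⅓)² = 4*(4/77) + (⅙)² = 16/77 + 1/36 = 653/2772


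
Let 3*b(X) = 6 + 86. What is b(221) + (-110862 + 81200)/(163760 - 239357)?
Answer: 2347970/75597 ≈ 31.059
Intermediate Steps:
b(X) = 92/3 (b(X) = (6 + 86)/3 = (⅓)*92 = 92/3)
b(221) + (-110862 + 81200)/(163760 - 239357) = 92/3 + (-110862 + 81200)/(163760 - 239357) = 92/3 - 29662/(-75597) = 92/3 - 29662*(-1/75597) = 92/3 + 29662/75597 = 2347970/75597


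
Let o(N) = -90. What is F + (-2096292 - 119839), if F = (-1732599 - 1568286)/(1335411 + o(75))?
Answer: -328805507104/148369 ≈ -2.2161e+6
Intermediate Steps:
F = -366765/148369 (F = (-1732599 - 1568286)/(1335411 - 90) = -3300885/1335321 = -3300885*1/1335321 = -366765/148369 ≈ -2.4720)
F + (-2096292 - 119839) = -366765/148369 + (-2096292 - 119839) = -366765/148369 - 2216131 = -328805507104/148369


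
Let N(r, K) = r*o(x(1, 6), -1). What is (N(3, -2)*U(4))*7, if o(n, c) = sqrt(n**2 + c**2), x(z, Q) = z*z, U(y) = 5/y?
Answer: 105*sqrt(2)/4 ≈ 37.123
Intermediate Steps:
x(z, Q) = z**2
o(n, c) = sqrt(c**2 + n**2)
N(r, K) = r*sqrt(2) (N(r, K) = r*sqrt((-1)**2 + (1**2)**2) = r*sqrt(1 + 1**2) = r*sqrt(1 + 1) = r*sqrt(2))
(N(3, -2)*U(4))*7 = ((3*sqrt(2))*(5/4))*7 = (15*sqrt(2)/4)*7 = 105*sqrt(2)/4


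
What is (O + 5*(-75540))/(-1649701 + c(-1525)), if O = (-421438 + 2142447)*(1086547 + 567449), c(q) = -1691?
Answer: -39535300337/22936 ≈ -1.7237e+6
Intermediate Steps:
O = 2846542001964 (O = 1721009*1653996 = 2846542001964)
(O + 5*(-75540))/(-1649701 + c(-1525)) = (2846542001964 + 5*(-75540))/(-1649701 - 1691) = (2846542001964 - 377700)/(-1651392) = 2846541624264*(-1/1651392) = -39535300337/22936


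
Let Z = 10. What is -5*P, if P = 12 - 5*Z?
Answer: 190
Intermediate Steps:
P = -38 (P = 12 - 5*10 = 12 - 50 = -38)
-5*P = -5*(-38) = 190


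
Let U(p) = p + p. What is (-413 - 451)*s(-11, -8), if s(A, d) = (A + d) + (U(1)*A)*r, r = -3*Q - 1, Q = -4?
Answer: 225504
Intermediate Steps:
U(p) = 2*p
r = 11 (r = -3*(-4) - 1 = 12 - 1 = 11)
s(A, d) = d + 23*A (s(A, d) = (A + d) + ((2*1)*A)*11 = (A + d) + (2*A)*11 = (A + d) + 22*A = d + 23*A)
(-413 - 451)*s(-11, -8) = (-413 - 451)*(-8 + 23*(-11)) = -864*(-8 - 253) = -864*(-261) = 225504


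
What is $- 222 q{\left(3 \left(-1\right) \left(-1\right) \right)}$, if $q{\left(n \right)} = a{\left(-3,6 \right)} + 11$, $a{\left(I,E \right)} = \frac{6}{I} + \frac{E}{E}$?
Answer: $-2220$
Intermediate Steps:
$a{\left(I,E \right)} = 1 + \frac{6}{I}$ ($a{\left(I,E \right)} = \frac{6}{I} + 1 = 1 + \frac{6}{I}$)
$q{\left(n \right)} = 10$ ($q{\left(n \right)} = \frac{6 - 3}{-3} + 11 = \left(- \frac{1}{3}\right) 3 + 11 = -1 + 11 = 10$)
$- 222 q{\left(3 \left(-1\right) \left(-1\right) \right)} = \left(-222\right) 10 = -2220$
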